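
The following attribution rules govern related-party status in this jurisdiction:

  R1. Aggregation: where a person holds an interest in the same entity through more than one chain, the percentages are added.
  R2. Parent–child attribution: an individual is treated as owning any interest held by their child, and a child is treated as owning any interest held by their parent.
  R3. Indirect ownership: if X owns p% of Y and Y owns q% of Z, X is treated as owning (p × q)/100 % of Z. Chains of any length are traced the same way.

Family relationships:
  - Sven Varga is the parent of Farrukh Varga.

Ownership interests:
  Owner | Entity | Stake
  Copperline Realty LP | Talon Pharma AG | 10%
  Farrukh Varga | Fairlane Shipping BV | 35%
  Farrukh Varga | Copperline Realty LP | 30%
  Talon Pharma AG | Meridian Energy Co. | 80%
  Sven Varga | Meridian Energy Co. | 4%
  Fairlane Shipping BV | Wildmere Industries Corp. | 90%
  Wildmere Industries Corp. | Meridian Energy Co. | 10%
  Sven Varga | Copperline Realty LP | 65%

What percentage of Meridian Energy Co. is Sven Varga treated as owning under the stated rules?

14.75%

By parent–child attribution (R2), Sven Varga is treated as also owning Farrukh Varga's interest in Copperline Realty LP, giving 65% + 30% = 95%.
By parent–child attribution (R2), Sven Varga is treated as owning Farrukh Varga's 35% interest in Fairlane Shipping BV.
Chain via Copperline Realty LP → Talon Pharma AG (R3): 95% × 10% × 80% = 7.6% of Meridian Energy Co.
Direct interest in Meridian Energy Co: 4%.
Chain via Fairlane Shipping BV → Wildmere Industries Corp. (R3): 35% × 90% × 10% = 3.15% of Meridian Energy Co.
Aggregating (R1): 7.6% + 4% + 3.15% = 14.75%.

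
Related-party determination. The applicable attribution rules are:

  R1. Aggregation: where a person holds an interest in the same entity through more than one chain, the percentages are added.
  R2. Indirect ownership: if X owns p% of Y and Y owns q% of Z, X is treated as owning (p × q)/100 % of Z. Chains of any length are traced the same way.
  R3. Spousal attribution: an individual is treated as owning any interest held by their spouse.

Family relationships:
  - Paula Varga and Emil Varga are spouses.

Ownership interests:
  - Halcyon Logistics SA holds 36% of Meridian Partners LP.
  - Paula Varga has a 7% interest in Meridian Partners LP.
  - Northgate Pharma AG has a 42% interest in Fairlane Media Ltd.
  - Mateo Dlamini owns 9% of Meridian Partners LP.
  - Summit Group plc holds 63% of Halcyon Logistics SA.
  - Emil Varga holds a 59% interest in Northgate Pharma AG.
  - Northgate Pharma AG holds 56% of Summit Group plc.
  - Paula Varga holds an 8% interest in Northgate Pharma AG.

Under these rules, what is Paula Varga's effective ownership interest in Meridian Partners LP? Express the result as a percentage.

15.509536%

By spousal attribution (R3), Paula Varga is treated as also owning Emil Varga's interest in Northgate Pharma AG, giving 8% + 59% = 67%.
Chain via Northgate Pharma AG → Summit Group plc → Halcyon Logistics SA (R2): 67% × 56% × 63% × 36% = 8.509536% of Meridian Partners LP.
Direct interest in Meridian Partners LP: 7%.
Aggregating (R1): 8.509536% + 7% = 15.509536%.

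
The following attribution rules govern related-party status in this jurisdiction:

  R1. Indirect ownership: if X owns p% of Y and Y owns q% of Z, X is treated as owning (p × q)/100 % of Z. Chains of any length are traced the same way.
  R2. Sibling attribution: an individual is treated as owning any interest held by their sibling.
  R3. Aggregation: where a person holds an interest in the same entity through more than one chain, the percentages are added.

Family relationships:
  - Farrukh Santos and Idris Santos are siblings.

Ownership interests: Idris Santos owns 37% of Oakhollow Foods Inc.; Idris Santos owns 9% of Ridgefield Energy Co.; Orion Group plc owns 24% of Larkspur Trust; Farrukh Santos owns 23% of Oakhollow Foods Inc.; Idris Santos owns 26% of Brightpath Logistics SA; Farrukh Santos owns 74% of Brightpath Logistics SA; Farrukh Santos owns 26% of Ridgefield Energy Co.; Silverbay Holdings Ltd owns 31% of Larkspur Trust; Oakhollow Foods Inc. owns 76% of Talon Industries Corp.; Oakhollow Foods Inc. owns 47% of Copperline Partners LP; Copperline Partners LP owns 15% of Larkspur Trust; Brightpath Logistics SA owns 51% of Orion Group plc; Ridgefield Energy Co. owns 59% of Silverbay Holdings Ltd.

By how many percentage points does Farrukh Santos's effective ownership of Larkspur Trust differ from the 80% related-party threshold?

57.1285

By sibling attribution (R2), Farrukh Santos is treated as also owning Idris Santos's interest in Ridgefield Energy Co, giving 26% + 9% = 35%.
By sibling attribution (R2), Farrukh Santos is treated as also owning Idris Santos's interest in Brightpath Logistics SA, giving 74% + 26% = 100%.
By sibling attribution (R2), Farrukh Santos is treated as also owning Idris Santos's interest in Oakhollow Foods Inc, giving 23% + 37% = 60%.
Chain via Ridgefield Energy Co. → Silverbay Holdings Ltd (R1): 35% × 59% × 31% = 6.4015% of Larkspur Trust.
Chain via Brightpath Logistics SA → Orion Group plc (R1): 100% × 51% × 24% = 12.24% of Larkspur Trust.
Chain via Oakhollow Foods Inc. → Copperline Partners LP (R1): 60% × 47% × 15% = 4.23% of Larkspur Trust.
Aggregating (R3): 6.4015% + 12.24% + 4.23% = 22.8715%.
22.8715% falls short of the 80% threshold by 57.1285 percentage points.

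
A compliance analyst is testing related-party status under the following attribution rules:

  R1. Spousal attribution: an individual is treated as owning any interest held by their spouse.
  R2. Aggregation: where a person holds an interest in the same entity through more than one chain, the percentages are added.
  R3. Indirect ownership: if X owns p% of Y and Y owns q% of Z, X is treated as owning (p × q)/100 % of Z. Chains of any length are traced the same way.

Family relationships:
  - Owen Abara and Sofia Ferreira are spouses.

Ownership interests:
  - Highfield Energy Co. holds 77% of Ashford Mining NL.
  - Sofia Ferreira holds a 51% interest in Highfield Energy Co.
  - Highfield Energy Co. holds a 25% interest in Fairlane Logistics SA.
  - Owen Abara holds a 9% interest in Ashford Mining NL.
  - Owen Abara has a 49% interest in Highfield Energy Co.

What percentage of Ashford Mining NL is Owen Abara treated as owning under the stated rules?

86%

By spousal attribution (R1), Owen Abara is treated as also owning Sofia Ferreira's interest in Highfield Energy Co, giving 49% + 51% = 100%.
Chain via Highfield Energy Co. (R3): 100% × 77% = 77% of Ashford Mining NL.
Direct interest in Ashford Mining NL: 9%.
Aggregating (R2): 77% + 9% = 86%.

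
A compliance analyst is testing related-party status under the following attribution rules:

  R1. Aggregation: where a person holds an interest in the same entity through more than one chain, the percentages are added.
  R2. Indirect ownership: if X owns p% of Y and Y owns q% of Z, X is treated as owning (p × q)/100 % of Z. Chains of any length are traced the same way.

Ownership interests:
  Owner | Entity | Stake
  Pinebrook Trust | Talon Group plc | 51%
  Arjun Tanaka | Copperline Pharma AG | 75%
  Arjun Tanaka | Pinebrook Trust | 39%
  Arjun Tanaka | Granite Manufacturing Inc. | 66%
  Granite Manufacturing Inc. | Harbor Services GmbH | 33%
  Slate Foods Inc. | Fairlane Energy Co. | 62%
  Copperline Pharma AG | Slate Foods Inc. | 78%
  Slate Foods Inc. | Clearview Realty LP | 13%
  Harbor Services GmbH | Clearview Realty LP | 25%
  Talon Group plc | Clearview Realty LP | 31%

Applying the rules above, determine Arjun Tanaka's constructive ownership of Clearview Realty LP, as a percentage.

Chain via Granite Manufacturing Inc. → Harbor Services GmbH (R2): 66% × 33% × 25% = 5.445% of Clearview Realty LP.
Chain via Copperline Pharma AG → Slate Foods Inc. (R2): 75% × 78% × 13% = 7.605% of Clearview Realty LP.
Chain via Pinebrook Trust → Talon Group plc (R2): 39% × 51% × 31% = 6.1659% of Clearview Realty LP.
Aggregating (R1): 5.445% + 7.605% + 6.1659% = 19.2159%.

19.2159%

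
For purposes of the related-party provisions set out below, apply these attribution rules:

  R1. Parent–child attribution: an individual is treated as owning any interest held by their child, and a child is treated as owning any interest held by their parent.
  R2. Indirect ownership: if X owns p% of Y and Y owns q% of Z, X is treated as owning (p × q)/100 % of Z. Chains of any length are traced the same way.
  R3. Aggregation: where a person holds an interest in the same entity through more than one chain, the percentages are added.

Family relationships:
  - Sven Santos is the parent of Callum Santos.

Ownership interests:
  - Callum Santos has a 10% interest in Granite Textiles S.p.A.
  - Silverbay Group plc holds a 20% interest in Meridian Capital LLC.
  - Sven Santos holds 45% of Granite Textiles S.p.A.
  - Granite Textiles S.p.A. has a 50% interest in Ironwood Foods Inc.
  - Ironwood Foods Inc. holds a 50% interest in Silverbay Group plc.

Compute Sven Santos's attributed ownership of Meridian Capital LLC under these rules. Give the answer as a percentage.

By parent–child attribution (R1), Sven Santos is treated as also owning Callum Santos's interest in Granite Textiles S.p.A, giving 45% + 10% = 55%.
Chain via Granite Textiles S.p.A. → Ironwood Foods Inc. → Silverbay Group plc (R2): 55% × 50% × 50% × 20% = 2.75% of Meridian Capital LLC.

2.75%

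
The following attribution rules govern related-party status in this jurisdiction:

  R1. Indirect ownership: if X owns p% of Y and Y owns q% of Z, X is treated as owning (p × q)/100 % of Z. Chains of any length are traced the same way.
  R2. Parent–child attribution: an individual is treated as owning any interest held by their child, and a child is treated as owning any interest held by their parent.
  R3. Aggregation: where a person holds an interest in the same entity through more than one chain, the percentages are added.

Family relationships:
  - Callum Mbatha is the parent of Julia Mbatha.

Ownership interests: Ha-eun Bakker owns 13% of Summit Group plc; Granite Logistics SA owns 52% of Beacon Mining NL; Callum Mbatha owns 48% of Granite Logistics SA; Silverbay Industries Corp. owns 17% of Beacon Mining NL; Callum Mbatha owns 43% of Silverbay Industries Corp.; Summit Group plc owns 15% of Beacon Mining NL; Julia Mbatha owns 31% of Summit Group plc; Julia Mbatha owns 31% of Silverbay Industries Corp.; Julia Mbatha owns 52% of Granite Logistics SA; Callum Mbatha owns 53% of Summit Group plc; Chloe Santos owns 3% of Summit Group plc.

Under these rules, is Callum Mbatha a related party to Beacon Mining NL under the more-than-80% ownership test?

No

By parent–child attribution (R2), Callum Mbatha is treated as also owning Julia Mbatha's interest in Summit Group plc, giving 53% + 31% = 84%.
By parent–child attribution (R2), Callum Mbatha is treated as also owning Julia Mbatha's interest in Silverbay Industries Corp, giving 43% + 31% = 74%.
By parent–child attribution (R2), Callum Mbatha is treated as also owning Julia Mbatha's interest in Granite Logistics SA, giving 48% + 52% = 100%.
Chain via Summit Group plc (R1): 84% × 15% = 12.6% of Beacon Mining NL.
Chain via Silverbay Industries Corp. (R1): 74% × 17% = 12.58% of Beacon Mining NL.
Chain via Granite Logistics SA (R1): 100% × 52% = 52% of Beacon Mining NL.
Aggregating (R3): 12.6% + 12.58% + 52% = 77.18%.
77.18% does not exceed the 80% threshold, so Callum is not a related party to Beacon Mining NL.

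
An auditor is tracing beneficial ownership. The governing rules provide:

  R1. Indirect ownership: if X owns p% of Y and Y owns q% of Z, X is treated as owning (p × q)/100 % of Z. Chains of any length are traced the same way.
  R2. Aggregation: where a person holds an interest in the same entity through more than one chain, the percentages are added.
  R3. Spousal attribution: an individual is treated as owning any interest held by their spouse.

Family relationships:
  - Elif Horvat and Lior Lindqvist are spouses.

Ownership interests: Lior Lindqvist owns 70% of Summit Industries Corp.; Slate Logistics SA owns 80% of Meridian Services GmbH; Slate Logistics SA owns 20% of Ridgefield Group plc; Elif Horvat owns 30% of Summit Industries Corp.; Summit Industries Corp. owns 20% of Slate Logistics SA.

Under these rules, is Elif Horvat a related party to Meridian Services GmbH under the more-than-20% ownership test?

By spousal attribution (R3), Elif Horvat is treated as also owning Lior Lindqvist's interest in Summit Industries Corp, giving 30% + 70% = 100%.
Chain via Summit Industries Corp. → Slate Logistics SA (R1): 100% × 20% × 80% = 16% of Meridian Services GmbH.
16% does not exceed the 20% threshold, so Elif is not a related party to Meridian Services GmbH.

No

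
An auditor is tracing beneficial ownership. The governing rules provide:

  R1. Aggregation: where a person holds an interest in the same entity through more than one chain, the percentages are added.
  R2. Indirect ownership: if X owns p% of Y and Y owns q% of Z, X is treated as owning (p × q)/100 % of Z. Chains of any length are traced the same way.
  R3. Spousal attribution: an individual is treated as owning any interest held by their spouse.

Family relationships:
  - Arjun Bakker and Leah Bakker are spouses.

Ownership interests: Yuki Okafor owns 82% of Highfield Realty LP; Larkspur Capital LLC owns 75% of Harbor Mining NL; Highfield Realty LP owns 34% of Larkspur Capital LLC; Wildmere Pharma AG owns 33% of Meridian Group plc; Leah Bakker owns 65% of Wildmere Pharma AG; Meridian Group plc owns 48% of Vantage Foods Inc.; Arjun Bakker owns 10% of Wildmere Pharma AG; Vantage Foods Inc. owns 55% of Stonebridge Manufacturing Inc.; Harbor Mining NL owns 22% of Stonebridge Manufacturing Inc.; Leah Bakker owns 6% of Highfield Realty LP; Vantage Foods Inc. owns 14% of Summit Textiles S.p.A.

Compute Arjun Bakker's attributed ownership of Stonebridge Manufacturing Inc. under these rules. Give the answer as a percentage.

By spousal attribution (R3), Arjun Bakker is treated as also owning Leah Bakker's interest in Wildmere Pharma AG, giving 10% + 65% = 75%.
By spousal attribution (R3), Arjun Bakker is treated as owning Leah Bakker's 6% interest in Highfield Realty LP.
Chain via Wildmere Pharma AG → Meridian Group plc → Vantage Foods Inc. (R2): 75% × 33% × 48% × 55% = 6.534% of Stonebridge Manufacturing Inc.
Chain via Highfield Realty LP → Larkspur Capital LLC → Harbor Mining NL (R2): 6% × 34% × 75% × 22% = 0.3366% of Stonebridge Manufacturing Inc.
Aggregating (R1): 6.534% + 0.3366% = 6.8706%.

6.8706%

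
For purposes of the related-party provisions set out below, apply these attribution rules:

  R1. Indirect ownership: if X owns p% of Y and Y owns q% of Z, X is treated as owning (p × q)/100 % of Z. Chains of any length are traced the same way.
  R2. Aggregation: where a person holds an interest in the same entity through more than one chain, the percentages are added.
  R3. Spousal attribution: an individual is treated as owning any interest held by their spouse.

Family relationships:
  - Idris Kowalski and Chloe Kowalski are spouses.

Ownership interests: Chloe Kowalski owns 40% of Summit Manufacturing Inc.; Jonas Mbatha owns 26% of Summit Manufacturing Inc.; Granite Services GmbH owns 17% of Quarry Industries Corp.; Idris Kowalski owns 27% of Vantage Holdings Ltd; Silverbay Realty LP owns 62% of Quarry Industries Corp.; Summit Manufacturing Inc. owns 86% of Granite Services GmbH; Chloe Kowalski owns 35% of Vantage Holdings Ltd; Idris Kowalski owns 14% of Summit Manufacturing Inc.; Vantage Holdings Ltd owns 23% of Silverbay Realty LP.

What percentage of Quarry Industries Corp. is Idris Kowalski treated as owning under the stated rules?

16.736%

By spousal attribution (R3), Idris Kowalski is treated as also owning Chloe Kowalski's interest in Vantage Holdings Ltd, giving 27% + 35% = 62%.
By spousal attribution (R3), Idris Kowalski is treated as also owning Chloe Kowalski's interest in Summit Manufacturing Inc, giving 14% + 40% = 54%.
Chain via Vantage Holdings Ltd → Silverbay Realty LP (R1): 62% × 23% × 62% = 8.8412% of Quarry Industries Corp.
Chain via Summit Manufacturing Inc. → Granite Services GmbH (R1): 54% × 86% × 17% = 7.8948% of Quarry Industries Corp.
Aggregating (R2): 8.8412% + 7.8948% = 16.736%.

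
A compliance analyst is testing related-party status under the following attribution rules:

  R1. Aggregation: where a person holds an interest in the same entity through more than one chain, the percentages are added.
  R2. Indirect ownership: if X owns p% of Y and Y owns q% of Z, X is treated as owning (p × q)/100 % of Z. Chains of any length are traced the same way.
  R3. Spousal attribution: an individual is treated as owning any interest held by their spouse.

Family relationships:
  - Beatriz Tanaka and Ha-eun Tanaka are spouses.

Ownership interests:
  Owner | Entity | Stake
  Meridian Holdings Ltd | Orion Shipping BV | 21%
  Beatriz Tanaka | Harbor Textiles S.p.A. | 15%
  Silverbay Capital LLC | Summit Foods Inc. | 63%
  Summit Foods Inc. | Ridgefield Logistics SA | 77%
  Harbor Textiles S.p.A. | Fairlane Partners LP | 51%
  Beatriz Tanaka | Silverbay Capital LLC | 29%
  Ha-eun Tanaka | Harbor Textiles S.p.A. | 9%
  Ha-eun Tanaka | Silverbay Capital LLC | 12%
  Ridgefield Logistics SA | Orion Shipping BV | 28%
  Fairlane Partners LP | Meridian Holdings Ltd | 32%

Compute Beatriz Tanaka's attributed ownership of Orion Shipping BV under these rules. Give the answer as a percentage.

By spousal attribution (R3), Beatriz Tanaka is treated as also owning Ha-eun Tanaka's interest in Harbor Textiles S.p.A, giving 15% + 9% = 24%.
By spousal attribution (R3), Beatriz Tanaka is treated as also owning Ha-eun Tanaka's interest in Silverbay Capital LLC, giving 29% + 12% = 41%.
Chain via Harbor Textiles S.p.A. → Fairlane Partners LP → Meridian Holdings Ltd (R2): 24% × 51% × 32% × 21% = 0.822528% of Orion Shipping BV.
Chain via Silverbay Capital LLC → Summit Foods Inc. → Ridgefield Logistics SA (R2): 41% × 63% × 77% × 28% = 5.568948% of Orion Shipping BV.
Aggregating (R1): 0.822528% + 5.568948% = 6.391476%.

6.391476%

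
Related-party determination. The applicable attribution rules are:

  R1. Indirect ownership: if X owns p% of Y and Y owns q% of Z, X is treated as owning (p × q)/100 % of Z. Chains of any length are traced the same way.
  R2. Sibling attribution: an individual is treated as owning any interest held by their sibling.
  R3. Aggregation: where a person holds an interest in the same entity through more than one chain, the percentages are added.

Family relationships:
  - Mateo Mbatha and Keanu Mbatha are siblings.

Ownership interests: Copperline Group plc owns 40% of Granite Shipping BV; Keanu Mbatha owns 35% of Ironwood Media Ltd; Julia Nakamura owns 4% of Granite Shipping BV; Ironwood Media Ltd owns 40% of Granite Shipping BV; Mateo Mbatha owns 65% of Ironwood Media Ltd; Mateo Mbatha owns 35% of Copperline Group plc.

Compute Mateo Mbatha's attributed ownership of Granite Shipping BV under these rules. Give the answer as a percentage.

By sibling attribution (R2), Mateo Mbatha is treated as also owning Keanu Mbatha's interest in Ironwood Media Ltd, giving 65% + 35% = 100%.
Chain via Ironwood Media Ltd (R1): 100% × 40% = 40% of Granite Shipping BV.
Chain via Copperline Group plc (R1): 35% × 40% = 14% of Granite Shipping BV.
Aggregating (R3): 40% + 14% = 54%.

54%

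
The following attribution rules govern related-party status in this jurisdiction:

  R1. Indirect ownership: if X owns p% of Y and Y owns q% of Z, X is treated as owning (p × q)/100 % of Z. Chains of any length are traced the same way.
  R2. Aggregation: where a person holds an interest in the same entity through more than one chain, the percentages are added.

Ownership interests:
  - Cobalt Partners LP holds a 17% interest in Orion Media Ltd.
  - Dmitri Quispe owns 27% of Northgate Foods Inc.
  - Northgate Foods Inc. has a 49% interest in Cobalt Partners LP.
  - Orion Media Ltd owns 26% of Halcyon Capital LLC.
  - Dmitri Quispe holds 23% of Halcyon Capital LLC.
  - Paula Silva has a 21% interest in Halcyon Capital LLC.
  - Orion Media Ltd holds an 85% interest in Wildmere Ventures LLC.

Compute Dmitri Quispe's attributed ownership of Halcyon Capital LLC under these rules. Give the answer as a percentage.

23.584766%

Chain via Northgate Foods Inc. → Cobalt Partners LP → Orion Media Ltd (R1): 27% × 49% × 17% × 26% = 0.584766% of Halcyon Capital LLC.
Direct interest in Halcyon Capital LLC: 23%.
Aggregating (R2): 0.584766% + 23% = 23.584766%.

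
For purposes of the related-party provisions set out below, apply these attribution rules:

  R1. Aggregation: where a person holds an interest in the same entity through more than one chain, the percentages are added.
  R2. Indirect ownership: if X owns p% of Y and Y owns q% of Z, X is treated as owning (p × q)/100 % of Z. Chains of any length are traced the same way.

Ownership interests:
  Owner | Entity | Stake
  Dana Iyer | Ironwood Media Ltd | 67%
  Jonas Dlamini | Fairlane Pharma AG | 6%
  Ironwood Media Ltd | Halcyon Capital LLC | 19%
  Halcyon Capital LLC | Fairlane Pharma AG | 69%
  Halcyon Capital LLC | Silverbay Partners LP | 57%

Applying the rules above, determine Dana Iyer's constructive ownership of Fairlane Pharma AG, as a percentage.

8.7837%

Chain via Ironwood Media Ltd → Halcyon Capital LLC (R2): 67% × 19% × 69% = 8.7837% of Fairlane Pharma AG.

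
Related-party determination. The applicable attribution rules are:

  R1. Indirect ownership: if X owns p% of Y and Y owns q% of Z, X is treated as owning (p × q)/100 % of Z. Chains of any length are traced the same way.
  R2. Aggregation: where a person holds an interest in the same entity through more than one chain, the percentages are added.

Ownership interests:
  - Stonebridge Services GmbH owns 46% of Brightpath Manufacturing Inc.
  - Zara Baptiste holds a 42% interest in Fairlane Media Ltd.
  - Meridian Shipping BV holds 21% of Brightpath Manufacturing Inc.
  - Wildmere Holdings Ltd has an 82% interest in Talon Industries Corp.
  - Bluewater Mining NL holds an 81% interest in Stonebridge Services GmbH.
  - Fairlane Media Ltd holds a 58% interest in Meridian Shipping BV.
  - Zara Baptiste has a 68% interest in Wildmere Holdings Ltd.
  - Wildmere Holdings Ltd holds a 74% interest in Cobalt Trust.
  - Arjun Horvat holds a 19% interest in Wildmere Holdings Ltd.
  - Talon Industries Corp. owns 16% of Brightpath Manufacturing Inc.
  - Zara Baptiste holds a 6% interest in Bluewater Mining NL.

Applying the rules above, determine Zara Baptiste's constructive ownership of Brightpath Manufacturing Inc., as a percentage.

16.2728%

Chain via Fairlane Media Ltd → Meridian Shipping BV (R1): 42% × 58% × 21% = 5.1156% of Brightpath Manufacturing Inc.
Chain via Wildmere Holdings Ltd → Talon Industries Corp. (R1): 68% × 82% × 16% = 8.9216% of Brightpath Manufacturing Inc.
Chain via Bluewater Mining NL → Stonebridge Services GmbH (R1): 6% × 81% × 46% = 2.2356% of Brightpath Manufacturing Inc.
Aggregating (R2): 5.1156% + 8.9216% + 2.2356% = 16.2728%.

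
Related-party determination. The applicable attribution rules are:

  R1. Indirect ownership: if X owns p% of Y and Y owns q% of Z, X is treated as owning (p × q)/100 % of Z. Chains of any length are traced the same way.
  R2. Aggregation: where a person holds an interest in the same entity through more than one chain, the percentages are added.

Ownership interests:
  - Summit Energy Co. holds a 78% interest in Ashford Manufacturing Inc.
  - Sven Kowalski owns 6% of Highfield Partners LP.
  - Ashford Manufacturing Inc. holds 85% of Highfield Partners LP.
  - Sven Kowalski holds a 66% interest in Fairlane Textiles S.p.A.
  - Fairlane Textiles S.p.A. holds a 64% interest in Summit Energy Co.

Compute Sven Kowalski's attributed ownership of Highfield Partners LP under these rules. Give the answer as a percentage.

Chain via Fairlane Textiles S.p.A. → Summit Energy Co. → Ashford Manufacturing Inc. (R1): 66% × 64% × 78% × 85% = 28.00512% of Highfield Partners LP.
Direct interest in Highfield Partners LP: 6%.
Aggregating (R2): 28.00512% + 6% = 34.00512%.

34.00512%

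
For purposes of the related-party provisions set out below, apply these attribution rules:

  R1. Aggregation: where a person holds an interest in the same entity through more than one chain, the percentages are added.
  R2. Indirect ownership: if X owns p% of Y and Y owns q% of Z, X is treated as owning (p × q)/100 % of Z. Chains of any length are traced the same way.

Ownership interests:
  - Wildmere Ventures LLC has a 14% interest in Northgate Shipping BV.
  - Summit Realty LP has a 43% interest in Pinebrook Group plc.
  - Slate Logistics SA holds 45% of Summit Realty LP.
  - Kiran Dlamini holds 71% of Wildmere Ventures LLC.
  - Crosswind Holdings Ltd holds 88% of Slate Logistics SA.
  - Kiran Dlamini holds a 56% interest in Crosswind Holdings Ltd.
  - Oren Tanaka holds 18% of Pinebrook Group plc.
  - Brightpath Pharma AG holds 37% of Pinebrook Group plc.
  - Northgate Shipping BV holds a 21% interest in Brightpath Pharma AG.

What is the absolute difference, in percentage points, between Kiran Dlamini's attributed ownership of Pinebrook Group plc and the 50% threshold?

39.691982

Chain via Wildmere Ventures LLC → Northgate Shipping BV → Brightpath Pharma AG (R2): 71% × 14% × 21% × 37% = 0.772338% of Pinebrook Group plc.
Chain via Crosswind Holdings Ltd → Slate Logistics SA → Summit Realty LP (R2): 56% × 88% × 45% × 43% = 9.53568% of Pinebrook Group plc.
Aggregating (R1): 0.772338% + 9.53568% = 10.308018%.
10.308018% falls short of the 50% threshold by 39.691982 percentage points.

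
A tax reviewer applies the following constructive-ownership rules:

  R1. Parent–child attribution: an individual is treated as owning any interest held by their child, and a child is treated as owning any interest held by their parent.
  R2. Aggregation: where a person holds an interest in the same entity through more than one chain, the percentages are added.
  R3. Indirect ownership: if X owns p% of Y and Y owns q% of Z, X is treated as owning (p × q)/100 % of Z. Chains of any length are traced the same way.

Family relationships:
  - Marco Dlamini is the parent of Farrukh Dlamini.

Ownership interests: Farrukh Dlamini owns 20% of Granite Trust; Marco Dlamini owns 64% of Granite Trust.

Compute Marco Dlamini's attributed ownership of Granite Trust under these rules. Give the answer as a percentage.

By parent–child attribution (R1), Marco Dlamini is treated as also owning Farrukh Dlamini's interest in Granite Trust, giving 64% + 20% = 84%.
Direct interest in Granite Trust: 84%.

84%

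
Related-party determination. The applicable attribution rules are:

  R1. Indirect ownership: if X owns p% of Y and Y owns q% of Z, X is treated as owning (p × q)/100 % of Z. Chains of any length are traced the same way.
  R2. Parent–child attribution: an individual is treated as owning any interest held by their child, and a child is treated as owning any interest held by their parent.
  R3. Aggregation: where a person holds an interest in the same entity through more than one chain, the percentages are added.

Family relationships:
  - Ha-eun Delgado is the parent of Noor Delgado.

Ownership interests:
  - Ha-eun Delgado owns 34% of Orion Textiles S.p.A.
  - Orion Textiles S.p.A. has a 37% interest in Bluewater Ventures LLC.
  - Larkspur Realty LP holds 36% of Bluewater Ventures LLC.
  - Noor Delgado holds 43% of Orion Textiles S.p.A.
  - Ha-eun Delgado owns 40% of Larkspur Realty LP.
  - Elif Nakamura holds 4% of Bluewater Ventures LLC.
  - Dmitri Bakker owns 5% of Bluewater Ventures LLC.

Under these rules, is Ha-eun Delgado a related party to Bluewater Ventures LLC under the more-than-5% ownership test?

By parent–child attribution (R2), Ha-eun Delgado is treated as also owning Noor Delgado's interest in Orion Textiles S.p.A, giving 34% + 43% = 77%.
Chain via Larkspur Realty LP (R1): 40% × 36% = 14.4% of Bluewater Ventures LLC.
Chain via Orion Textiles S.p.A. (R1): 77% × 37% = 28.49% of Bluewater Ventures LLC.
Aggregating (R3): 14.4% + 28.49% = 42.89%.
42.89% exceeds the 5% threshold, so Ha-eun is a related party to Bluewater Ventures LLC.

Yes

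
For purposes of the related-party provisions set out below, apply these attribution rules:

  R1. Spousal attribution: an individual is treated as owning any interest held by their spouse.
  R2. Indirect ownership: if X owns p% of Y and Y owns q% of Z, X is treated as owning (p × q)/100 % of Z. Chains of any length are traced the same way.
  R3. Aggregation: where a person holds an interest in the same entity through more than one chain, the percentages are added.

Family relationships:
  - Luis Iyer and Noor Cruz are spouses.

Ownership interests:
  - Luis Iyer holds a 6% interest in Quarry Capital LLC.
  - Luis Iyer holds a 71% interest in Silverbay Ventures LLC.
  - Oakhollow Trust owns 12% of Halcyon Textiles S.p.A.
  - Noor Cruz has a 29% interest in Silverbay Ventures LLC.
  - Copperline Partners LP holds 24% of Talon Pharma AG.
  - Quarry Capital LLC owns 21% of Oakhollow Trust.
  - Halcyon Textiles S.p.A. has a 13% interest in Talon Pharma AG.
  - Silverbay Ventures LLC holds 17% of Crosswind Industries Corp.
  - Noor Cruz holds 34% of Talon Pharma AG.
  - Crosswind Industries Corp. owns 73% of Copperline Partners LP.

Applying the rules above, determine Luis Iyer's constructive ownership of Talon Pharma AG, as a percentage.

36.998056%

By spousal attribution (R1), Luis Iyer is treated as also owning Noor Cruz's interest in Silverbay Ventures LLC, giving 71% + 29% = 100%.
By spousal attribution (R1), Luis Iyer is treated as owning Noor Cruz's 34% interest in Talon Pharma AG.
Chain via Silverbay Ventures LLC → Crosswind Industries Corp. → Copperline Partners LP (R2): 100% × 17% × 73% × 24% = 2.9784% of Talon Pharma AG.
Chain via Quarry Capital LLC → Oakhollow Trust → Halcyon Textiles S.p.A. (R2): 6% × 21% × 12% × 13% = 0.019656% of Talon Pharma AG.
Direct interest in Talon Pharma AG: 34%.
Aggregating (R3): 2.9784% + 0.019656% + 34% = 36.998056%.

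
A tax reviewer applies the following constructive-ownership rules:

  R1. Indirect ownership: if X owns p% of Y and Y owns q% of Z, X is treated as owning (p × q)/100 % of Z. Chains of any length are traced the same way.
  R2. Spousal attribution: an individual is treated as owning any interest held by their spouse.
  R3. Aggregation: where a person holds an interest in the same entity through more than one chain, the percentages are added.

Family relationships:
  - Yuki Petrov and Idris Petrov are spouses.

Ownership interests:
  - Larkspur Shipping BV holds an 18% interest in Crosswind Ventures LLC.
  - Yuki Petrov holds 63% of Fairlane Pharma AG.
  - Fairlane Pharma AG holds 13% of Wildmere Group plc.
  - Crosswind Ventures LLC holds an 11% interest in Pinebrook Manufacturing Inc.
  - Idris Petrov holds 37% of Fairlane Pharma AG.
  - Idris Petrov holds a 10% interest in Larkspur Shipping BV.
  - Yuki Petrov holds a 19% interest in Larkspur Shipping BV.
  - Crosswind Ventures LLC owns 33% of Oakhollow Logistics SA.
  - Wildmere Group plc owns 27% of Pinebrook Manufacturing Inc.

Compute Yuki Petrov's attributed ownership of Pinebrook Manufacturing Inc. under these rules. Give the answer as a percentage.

4.0842%

By spousal attribution (R2), Yuki Petrov is treated as also owning Idris Petrov's interest in Larkspur Shipping BV, giving 19% + 10% = 29%.
By spousal attribution (R2), Yuki Petrov is treated as also owning Idris Petrov's interest in Fairlane Pharma AG, giving 63% + 37% = 100%.
Chain via Larkspur Shipping BV → Crosswind Ventures LLC (R1): 29% × 18% × 11% = 0.5742% of Pinebrook Manufacturing Inc.
Chain via Fairlane Pharma AG → Wildmere Group plc (R1): 100% × 13% × 27% = 3.51% of Pinebrook Manufacturing Inc.
Aggregating (R3): 0.5742% + 3.51% = 4.0842%.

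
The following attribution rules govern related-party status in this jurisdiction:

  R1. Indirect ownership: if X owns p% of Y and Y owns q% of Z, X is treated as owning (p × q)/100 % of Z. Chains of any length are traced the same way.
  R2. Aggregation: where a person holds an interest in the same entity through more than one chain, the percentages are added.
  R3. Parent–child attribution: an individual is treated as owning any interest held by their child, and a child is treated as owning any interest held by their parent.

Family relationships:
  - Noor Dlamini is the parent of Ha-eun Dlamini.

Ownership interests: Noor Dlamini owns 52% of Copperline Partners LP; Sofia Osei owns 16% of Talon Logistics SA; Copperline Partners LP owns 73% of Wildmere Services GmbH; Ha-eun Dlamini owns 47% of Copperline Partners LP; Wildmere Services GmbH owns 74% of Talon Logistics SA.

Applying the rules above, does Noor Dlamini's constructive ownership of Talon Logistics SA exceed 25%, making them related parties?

By parent–child attribution (R3), Noor Dlamini is treated as also owning Ha-eun Dlamini's interest in Copperline Partners LP, giving 52% + 47% = 99%.
Chain via Copperline Partners LP → Wildmere Services GmbH (R1): 99% × 73% × 74% = 53.4798% of Talon Logistics SA.
53.4798% exceeds the 25% threshold, so Noor is a related party to Talon Logistics SA.

Yes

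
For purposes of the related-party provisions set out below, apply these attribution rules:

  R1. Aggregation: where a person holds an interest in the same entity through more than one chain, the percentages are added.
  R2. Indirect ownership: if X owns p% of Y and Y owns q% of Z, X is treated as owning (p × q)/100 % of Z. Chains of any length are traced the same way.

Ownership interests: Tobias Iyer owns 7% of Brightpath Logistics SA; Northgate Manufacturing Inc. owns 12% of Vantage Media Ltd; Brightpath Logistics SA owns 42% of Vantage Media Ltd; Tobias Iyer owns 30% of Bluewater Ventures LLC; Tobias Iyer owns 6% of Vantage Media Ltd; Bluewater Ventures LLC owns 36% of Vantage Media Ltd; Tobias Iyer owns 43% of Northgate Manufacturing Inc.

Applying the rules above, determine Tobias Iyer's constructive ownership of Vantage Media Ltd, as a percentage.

24.9%

Chain via Brightpath Logistics SA (R2): 7% × 42% = 2.94% of Vantage Media Ltd.
Chain via Northgate Manufacturing Inc. (R2): 43% × 12% = 5.16% of Vantage Media Ltd.
Chain via Bluewater Ventures LLC (R2): 30% × 36% = 10.8% of Vantage Media Ltd.
Direct interest in Vantage Media Ltd: 6%.
Aggregating (R1): 2.94% + 5.16% + 10.8% + 6% = 24.9%.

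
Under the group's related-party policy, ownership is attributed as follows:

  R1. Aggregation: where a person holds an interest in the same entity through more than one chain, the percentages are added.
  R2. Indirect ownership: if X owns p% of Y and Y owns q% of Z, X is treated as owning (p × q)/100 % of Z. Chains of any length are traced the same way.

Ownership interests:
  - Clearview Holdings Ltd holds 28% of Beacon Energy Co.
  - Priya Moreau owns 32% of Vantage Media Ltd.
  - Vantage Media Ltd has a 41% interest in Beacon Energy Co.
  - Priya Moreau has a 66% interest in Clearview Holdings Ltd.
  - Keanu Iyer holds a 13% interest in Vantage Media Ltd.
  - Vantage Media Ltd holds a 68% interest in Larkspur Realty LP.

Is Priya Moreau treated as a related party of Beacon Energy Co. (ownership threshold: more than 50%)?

Chain via Vantage Media Ltd (R2): 32% × 41% = 13.12% of Beacon Energy Co.
Chain via Clearview Holdings Ltd (R2): 66% × 28% = 18.48% of Beacon Energy Co.
Aggregating (R1): 13.12% + 18.48% = 31.6%.
31.6% does not exceed the 50% threshold, so Priya is not a related party to Beacon Energy Co.

No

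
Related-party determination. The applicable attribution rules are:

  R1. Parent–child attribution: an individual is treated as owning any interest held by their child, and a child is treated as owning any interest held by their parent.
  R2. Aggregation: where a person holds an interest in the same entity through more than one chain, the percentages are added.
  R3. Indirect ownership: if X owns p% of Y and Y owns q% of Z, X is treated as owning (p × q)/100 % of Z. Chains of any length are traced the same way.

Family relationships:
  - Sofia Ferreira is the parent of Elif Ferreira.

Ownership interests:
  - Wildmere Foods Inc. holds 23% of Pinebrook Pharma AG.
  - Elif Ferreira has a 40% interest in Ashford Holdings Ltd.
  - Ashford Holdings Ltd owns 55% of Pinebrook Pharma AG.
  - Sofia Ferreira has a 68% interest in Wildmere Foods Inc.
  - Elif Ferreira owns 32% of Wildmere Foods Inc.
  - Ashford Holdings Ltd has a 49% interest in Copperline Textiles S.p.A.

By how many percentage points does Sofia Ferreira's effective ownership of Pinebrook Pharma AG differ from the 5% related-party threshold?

40

By parent–child attribution (R1), Sofia Ferreira is treated as also owning Elif Ferreira's interest in Wildmere Foods Inc, giving 68% + 32% = 100%.
By parent–child attribution (R1), Sofia Ferreira is treated as owning Elif Ferreira's 40% interest in Ashford Holdings Ltd.
Chain via Wildmere Foods Inc. (R3): 100% × 23% = 23% of Pinebrook Pharma AG.
Chain via Ashford Holdings Ltd (R3): 40% × 55% = 22% of Pinebrook Pharma AG.
Aggregating (R2): 23% + 22% = 45%.
45% exceeds the 5% threshold by 40 percentage points.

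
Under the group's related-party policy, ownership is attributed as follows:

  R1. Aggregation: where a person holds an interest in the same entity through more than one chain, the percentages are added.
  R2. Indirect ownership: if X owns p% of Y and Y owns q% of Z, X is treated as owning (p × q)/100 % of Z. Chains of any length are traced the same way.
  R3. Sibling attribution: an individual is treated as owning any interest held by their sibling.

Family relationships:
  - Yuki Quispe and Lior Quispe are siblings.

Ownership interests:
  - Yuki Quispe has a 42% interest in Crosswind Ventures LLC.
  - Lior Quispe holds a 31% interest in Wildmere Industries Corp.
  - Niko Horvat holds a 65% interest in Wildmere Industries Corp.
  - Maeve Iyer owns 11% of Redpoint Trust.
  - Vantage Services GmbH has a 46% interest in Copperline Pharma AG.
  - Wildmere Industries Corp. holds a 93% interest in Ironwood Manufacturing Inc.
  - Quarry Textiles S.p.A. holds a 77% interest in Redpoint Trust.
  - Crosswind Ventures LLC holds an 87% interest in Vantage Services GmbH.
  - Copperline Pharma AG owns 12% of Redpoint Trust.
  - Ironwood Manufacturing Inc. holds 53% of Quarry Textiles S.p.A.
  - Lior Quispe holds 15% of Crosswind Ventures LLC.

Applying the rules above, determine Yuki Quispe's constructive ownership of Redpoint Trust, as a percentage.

14.502891%

By sibling attribution (R3), Yuki Quispe is treated as also owning Lior Quispe's interest in Crosswind Ventures LLC, giving 42% + 15% = 57%.
By sibling attribution (R3), Yuki Quispe is treated as owning Lior Quispe's 31% interest in Wildmere Industries Corp.
Chain via Crosswind Ventures LLC → Vantage Services GmbH → Copperline Pharma AG (R2): 57% × 87% × 46% × 12% = 2.737368% of Redpoint Trust.
Chain via Wildmere Industries Corp. → Ironwood Manufacturing Inc. → Quarry Textiles S.p.A. (R2): 31% × 93% × 53% × 77% = 11.765523% of Redpoint Trust.
Aggregating (R1): 2.737368% + 11.765523% = 14.502891%.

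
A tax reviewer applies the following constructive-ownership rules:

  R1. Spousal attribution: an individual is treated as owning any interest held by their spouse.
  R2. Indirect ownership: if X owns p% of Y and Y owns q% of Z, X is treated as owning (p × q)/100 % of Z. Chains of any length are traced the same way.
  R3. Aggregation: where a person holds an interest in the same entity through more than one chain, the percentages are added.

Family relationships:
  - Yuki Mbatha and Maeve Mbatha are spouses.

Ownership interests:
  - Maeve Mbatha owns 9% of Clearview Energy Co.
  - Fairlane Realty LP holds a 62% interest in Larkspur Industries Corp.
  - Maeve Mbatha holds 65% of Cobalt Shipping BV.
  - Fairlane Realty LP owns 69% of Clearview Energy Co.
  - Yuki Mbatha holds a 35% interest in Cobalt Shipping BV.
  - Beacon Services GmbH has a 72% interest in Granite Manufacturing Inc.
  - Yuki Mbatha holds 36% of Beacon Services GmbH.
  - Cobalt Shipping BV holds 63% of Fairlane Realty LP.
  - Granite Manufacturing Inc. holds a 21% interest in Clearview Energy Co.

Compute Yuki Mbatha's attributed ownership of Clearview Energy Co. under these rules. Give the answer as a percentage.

57.9132%

By spousal attribution (R1), Yuki Mbatha is treated as also owning Maeve Mbatha's interest in Cobalt Shipping BV, giving 35% + 65% = 100%.
By spousal attribution (R1), Yuki Mbatha is treated as owning Maeve Mbatha's 9% interest in Clearview Energy Co.
Chain via Beacon Services GmbH → Granite Manufacturing Inc. (R2): 36% × 72% × 21% = 5.4432% of Clearview Energy Co.
Chain via Cobalt Shipping BV → Fairlane Realty LP (R2): 100% × 63% × 69% = 43.47% of Clearview Energy Co.
Direct interest in Clearview Energy Co: 9%.
Aggregating (R3): 5.4432% + 43.47% + 9% = 57.9132%.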